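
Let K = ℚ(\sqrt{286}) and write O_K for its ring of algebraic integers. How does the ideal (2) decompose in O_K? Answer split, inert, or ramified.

p ramifies

Since 286 ≢ 1 mod 4, the ring of integers is ℤ[√286] with discriminant 4·286 = 1144.
Ramification test: 2 | 1144. The prime 2 ramifies in K.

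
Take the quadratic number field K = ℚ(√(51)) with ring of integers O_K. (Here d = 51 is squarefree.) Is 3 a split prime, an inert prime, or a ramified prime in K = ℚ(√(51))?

p ramifies

d = 51 ≡ 3 (mod 4), so O_K = ℤ[√51] and disc(K) = 4d = 204.
disc(K) = 204 = 3·68, so p = 3 is ramified.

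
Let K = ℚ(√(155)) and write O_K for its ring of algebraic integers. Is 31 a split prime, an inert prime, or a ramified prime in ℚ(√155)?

Since 155 ≢ 1 mod 4, the ring of integers is ℤ[√155] with discriminant 4·155 = 620.
Ramification test: 31 | 620. The prime 31 ramifies in K.

ramified — (31) = 𝔭²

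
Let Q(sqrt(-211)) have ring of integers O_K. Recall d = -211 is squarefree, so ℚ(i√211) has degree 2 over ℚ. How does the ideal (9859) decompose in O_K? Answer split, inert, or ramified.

inert — (9859) stays prime in O_K

Since -211 ≡ 1 mod 4, the ring of integers is ℤ[(1+√-211)/2] with discriminant -211.
disc(K) = -211 is not divisible by 9859; 9859 is unramified.
(-211/9859) = 9648^4929 mod 9859 = 9858, giving Legendre symbol -1.
(-211/9859) = -1, so 9859 is inert.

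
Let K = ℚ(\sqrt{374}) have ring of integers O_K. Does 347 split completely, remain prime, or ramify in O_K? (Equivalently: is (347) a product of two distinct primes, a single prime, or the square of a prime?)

374 mod 4 = 2, hence disc K = 4·374 = 1496 and O_K = ℤ[√374].
Since gcd(347, 1496) = 1 the prime 347 does not ramify.
Euler's criterion: 374^173 mod 347 = 1. Thus (374|347) = 1.
(374/347) = 1, so 347 splits.

split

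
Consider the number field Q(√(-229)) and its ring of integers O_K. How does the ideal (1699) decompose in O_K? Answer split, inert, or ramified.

Since -229 ≢ 1 mod 4, the ring of integers is ℤ[√-229] with discriminant 4·(-229) = -916.
Since gcd(1699, -916) = 1 the prime 1699 does not ramify.
Compute (-229/1699) via Euler: 1470^((1699-1)/2) mod 1699 = 1, so (-229/1699) = 1.
Legendre symbol 1 ⇒ 1699 is split.

1699 splits in O_K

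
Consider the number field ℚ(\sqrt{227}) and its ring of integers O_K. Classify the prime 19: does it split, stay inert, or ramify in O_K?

d = 227 ≡ 3 (mod 4), so O_K = ℤ[√227] and disc(K) = 4d = 908.
disc(K) = 908 is not divisible by 19; 19 is unramified.
(227/19) = 18^9 mod 19 = 18, giving Legendre symbol -1.
Legendre symbol -1 ⇒ 19 is inert.

inert — (19) stays prime in O_K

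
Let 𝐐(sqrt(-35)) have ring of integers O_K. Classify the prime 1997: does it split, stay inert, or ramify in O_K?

remains prime (inert)

Since -35 ≡ 1 mod 4, the ring of integers is ℤ[(1+√-35)/2] with discriminant -35.
disc(K) = -35 is not divisible by 1997; 1997 is unramified.
Legendre symbol by Euler's criterion: (-35/1997) ≡ (-35)^998 ≡ 1996 (mod 1997), i.e. (-35/1997) = -1.
Legendre symbol -1 ⇒ 1997 is inert.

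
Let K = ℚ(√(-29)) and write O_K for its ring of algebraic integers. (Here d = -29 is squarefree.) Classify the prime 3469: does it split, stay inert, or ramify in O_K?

d = -29 ≡ 3 (mod 4), so O_K = ℤ[√-29] and disc(K) = 4d = -116.
disc(K) = -116 is not divisible by 3469; 3469 is unramified.
(-29/3469) = 3440^1734 mod 3469 = 3468, giving Legendre symbol -1.
(-29/3469) = -1, so 3469 is inert.

remains prime (inert)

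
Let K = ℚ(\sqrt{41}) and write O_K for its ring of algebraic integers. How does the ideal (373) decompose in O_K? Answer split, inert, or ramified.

Since 41 ≡ 1 mod 4, the ring of integers is ℤ[(1+√41)/2] with discriminant 41.
373 ∤ 41, so 373 is unramified.
(41/373) = 41^186 mod 373 = 1, giving Legendre symbol 1.
(41/373) = 1, so 373 splits.

p splits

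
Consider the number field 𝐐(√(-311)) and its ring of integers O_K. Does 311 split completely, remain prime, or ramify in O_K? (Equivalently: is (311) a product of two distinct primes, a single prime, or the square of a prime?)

-311 mod 4 = 1, hence disc K = -311 and O_K = ℤ[(1+√-311)/2].
Ramification test: 311 | -311. The prime 311 ramifies in K.

ramified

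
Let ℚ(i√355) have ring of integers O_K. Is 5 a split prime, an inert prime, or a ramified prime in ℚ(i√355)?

-355 mod 4 = 1, hence disc K = -355 and O_K = ℤ[(1+√-355)/2].
5 divides disc(K) = -355, so 5 ramifies.

p ramifies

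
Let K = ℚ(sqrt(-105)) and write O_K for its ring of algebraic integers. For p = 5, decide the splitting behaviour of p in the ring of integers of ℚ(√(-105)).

ramified

-105 mod 4 = 3, hence disc K = 4·(-105) = -420 and O_K = ℤ[√-105].
disc(K) = -420 = 5·(-84), so p = 5 is ramified.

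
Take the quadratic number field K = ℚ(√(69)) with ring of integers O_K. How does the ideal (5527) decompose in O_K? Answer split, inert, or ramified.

Since 69 ≡ 1 mod 4, the ring of integers is ℤ[(1+√69)/2] with discriminant 69.
disc(K) = 69 is not divisible by 5527; 5527 is unramified.
Legendre symbol by Euler's criterion: (69/5527) ≡ 69^2763 ≡ 5526 (mod 5527), i.e. (69/5527) = -1.
(69/5527) = -1, so 5527 is inert.

p is inert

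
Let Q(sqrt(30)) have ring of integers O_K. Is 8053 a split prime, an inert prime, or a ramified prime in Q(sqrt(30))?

split — (8053) = 𝔭₁𝔭₂ with 𝔭₁ ≠ 𝔭₂

d = 30 ≡ 2 (mod 4), so O_K = ℤ[√30] and disc(K) = 4d = 120.
8053 ∤ 120, so 8053 is unramified.
Compute (30/8053) via Euler: 30^((8053-1)/2) mod 8053 = 1, so (30/8053) = 1.
Legendre symbol 1 ⇒ 8053 is split.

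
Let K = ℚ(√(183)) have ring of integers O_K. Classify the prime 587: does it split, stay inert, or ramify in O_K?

inert — (587) stays prime in O_K

Since 183 ≢ 1 mod 4, the ring of integers is ℤ[√183] with discriminant 4·183 = 732.
587 ∤ 732, so 587 is unramified.
(183/587) = 183^293 mod 587 = 586, giving Legendre symbol -1.
d is a non-residue mod p, hence 587 remains inert in O_K.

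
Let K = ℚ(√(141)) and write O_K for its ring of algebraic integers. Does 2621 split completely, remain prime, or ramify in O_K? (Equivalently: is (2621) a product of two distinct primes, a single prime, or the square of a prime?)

141 mod 4 = 1, hence disc K = 141 and O_K = ℤ[(1+√141)/2].
2621 ∤ 141, so 2621 is unramified.
Euler's criterion: 141^1310 mod 2621 = 2620. Thus (141|2621) = -1.
Legendre symbol -1 ⇒ 2621 is inert.

p is inert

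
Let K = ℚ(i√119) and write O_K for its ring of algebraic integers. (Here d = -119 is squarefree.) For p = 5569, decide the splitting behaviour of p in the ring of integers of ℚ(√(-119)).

Since -119 ≡ 1 mod 4, the ring of integers is ℤ[(1+√-119)/2] with discriminant -119.
disc(K) = -119 is not divisible by 5569; 5569 is unramified.
Legendre symbol by Euler's criterion: (-119/5569) ≡ (-119)^2784 ≡ 5568 (mod 5569), i.e. (-119/5569) = -1.
(-119/5569) = -1, so 5569 is inert.

remains prime (inert)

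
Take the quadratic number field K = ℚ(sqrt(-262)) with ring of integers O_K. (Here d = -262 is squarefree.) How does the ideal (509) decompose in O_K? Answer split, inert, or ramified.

Since -262 ≢ 1 mod 4, the ring of integers is ℤ[√-262] with discriminant 4·(-262) = -1048.
Since gcd(509, -1048) = 1 the prime 509 does not ramify.
(-262/509) = 247^254 mod 509 = 1, giving Legendre symbol 1.
Legendre symbol 1 ⇒ 509 is split.

splits completely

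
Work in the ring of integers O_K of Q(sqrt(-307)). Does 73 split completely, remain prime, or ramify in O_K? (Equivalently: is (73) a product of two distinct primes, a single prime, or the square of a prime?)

inert — (73) stays prime in O_K

Since -307 ≡ 1 mod 4, the ring of integers is ℤ[(1+√-307)/2] with discriminant -307.
disc(K) = -307 is not divisible by 73; 73 is unramified.
(-307/73) = 58^36 mod 73 = 72, giving Legendre symbol -1.
d is a non-residue mod p, hence 73 remains inert in O_K.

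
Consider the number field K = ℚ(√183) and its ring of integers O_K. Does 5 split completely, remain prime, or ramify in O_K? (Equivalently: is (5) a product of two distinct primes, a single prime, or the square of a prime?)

d = 183 ≡ 3 (mod 4), so O_K = ℤ[√183] and disc(K) = 4d = 732.
5 ∤ 732, so 5 is unramified.
Legendre symbol by Euler's criterion: (183/5) ≡ 183^2 ≡ 4 (mod 5), i.e. (183/5) = -1.
Legendre symbol -1 ⇒ 5 is inert.

p is inert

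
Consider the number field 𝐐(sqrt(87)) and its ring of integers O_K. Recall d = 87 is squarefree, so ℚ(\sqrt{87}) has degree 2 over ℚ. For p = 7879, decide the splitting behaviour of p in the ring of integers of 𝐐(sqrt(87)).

7879 remains inert

d = 87 ≡ 3 (mod 4), so O_K = ℤ[√87] and disc(K) = 4d = 348.
disc(K) = 348 is not divisible by 7879; 7879 is unramified.
Legendre symbol by Euler's criterion: (87/7879) ≡ 87^3939 ≡ 7878 (mod 7879), i.e. (87/7879) = -1.
Legendre symbol -1 ⇒ 7879 is inert.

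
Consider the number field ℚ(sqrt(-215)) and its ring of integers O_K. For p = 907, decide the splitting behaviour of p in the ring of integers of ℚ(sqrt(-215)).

inert — (907) stays prime in O_K

-215 mod 4 = 1, hence disc K = -215 and O_K = ℤ[(1+√-215)/2].
Since gcd(907, -215) = 1 the prime 907 does not ramify.
(-215/907) = 692^453 mod 907 = 906, giving Legendre symbol -1.
Legendre symbol -1 ⇒ 907 is inert.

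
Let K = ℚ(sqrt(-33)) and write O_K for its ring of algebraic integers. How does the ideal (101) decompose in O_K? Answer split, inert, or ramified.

Since -33 ≢ 1 mod 4, the ring of integers is ℤ[√-33] with discriminant 4·(-33) = -132.
101 ∤ -132, so 101 is unramified.
Compute (-33/101) via Euler: 68^((101-1)/2) mod 101 = 1, so (-33/101) = 1.
d is a quadratic residue mod p, hence 101 splits in O_K.

split — (101) = 𝔭₁𝔭₂ with 𝔭₁ ≠ 𝔭₂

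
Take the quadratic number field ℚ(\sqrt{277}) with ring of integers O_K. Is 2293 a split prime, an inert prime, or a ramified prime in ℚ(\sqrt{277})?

2293 remains inert

277 mod 4 = 1, hence disc K = 277 and O_K = ℤ[(1+√277)/2].
disc(K) = 277 is not divisible by 2293; 2293 is unramified.
Legendre symbol by Euler's criterion: (277/2293) ≡ 277^1146 ≡ 2292 (mod 2293), i.e. (277/2293) = -1.
Legendre symbol -1 ⇒ 2293 is inert.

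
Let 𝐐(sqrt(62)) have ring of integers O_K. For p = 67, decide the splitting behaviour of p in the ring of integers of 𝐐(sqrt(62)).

d = 62 ≡ 2 (mod 4), so O_K = ℤ[√62] and disc(K) = 4d = 248.
67 ∤ 248, so 67 is unramified.
(62/67) = 62^33 mod 67 = 1, giving Legendre symbol 1.
(62/67) = 1, so 67 splits.

split — (67) = 𝔭₁𝔭₂ with 𝔭₁ ≠ 𝔭₂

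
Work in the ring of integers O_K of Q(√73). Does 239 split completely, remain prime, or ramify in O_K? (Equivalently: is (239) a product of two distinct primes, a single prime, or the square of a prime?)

73 mod 4 = 1, hence disc K = 73 and O_K = ℤ[(1+√73)/2].
239 ∤ 73, so 239 is unramified.
Compute (73/239) via Euler: 73^((239-1)/2) mod 239 = 238, so (73/239) = -1.
Legendre symbol -1 ⇒ 239 is inert.

inert — (239) stays prime in O_K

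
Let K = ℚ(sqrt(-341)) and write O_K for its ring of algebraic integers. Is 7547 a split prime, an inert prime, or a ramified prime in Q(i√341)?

inert

d = -341 ≡ 3 (mod 4), so O_K = ℤ[√-341] and disc(K) = 4d = -1364.
7547 ∤ -1364, so 7547 is unramified.
(-341/7547) = 7206^3773 mod 7547 = 7546, giving Legendre symbol -1.
(-341/7547) = -1, so 7547 is inert.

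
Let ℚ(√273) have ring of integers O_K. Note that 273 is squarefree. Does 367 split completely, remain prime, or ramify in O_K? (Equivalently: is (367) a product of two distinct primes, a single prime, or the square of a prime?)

Since 273 ≡ 1 mod 4, the ring of integers is ℤ[(1+√273)/2] with discriminant 273.
Since gcd(367, 273) = 1 the prime 367 does not ramify.
Euler's criterion: 273^183 mod 367 = 366. Thus (273|367) = -1.
(273/367) = -1, so 367 is inert.

367 remains inert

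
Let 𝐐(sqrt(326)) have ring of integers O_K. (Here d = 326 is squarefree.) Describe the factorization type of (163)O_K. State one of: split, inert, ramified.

326 mod 4 = 2, hence disc K = 4·326 = 1304 and O_K = ℤ[√326].
163 divides disc(K) = 1304, so 163 ramifies.

ramifies in O_K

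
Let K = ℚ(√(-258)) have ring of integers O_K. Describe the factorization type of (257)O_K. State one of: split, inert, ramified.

-258 mod 4 = 2, hence disc K = 4·(-258) = -1032 and O_K = ℤ[√-258].
Since gcd(257, -1032) = 1 the prime 257 does not ramify.
Legendre symbol by Euler's criterion: (-258/257) ≡ (-258)^128 ≡ 1 (mod 257), i.e. (-258/257) = 1.
Legendre symbol 1 ⇒ 257 is split.

splits completely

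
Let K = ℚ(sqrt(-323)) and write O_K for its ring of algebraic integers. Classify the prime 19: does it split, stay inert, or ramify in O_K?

ramified

-323 mod 4 = 1, hence disc K = -323 and O_K = ℤ[(1+√-323)/2].
disc(K) = -323 = 19·(-17), so p = 19 is ramified.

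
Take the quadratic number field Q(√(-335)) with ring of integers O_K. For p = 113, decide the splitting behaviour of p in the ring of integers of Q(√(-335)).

splits completely

d = -335 ≡ 1 (mod 4), so O_K = ℤ[(1+√-335)/2] and disc(K) = d = -335.
Since gcd(113, -335) = 1 the prime 113 does not ramify.
Legendre symbol by Euler's criterion: (-335/113) ≡ (-335)^56 ≡ 1 (mod 113), i.e. (-335/113) = 1.
Legendre symbol 1 ⇒ 113 is split.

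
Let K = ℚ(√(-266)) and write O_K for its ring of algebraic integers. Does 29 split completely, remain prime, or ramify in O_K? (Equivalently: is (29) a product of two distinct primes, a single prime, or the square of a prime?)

-266 mod 4 = 2, hence disc K = 4·(-266) = -1064 and O_K = ℤ[√-266].
Since gcd(29, -1064) = 1 the prime 29 does not ramify.
Legendre symbol by Euler's criterion: (-266/29) ≡ (-266)^14 ≡ 1 (mod 29), i.e. (-266/29) = 1.
(-266/29) = 1, so 29 splits.

split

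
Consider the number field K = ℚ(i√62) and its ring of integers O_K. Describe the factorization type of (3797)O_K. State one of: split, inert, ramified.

split — (3797) = 𝔭₁𝔭₂ with 𝔭₁ ≠ 𝔭₂

d = -62 ≡ 2 (mod 4), so O_K = ℤ[√-62] and disc(K) = 4d = -248.
Since gcd(3797, -248) = 1 the prime 3797 does not ramify.
Legendre symbol by Euler's criterion: (-62/3797) ≡ (-62)^1898 ≡ 1 (mod 3797), i.e. (-62/3797) = 1.
(-62/3797) = 1, so 3797 splits.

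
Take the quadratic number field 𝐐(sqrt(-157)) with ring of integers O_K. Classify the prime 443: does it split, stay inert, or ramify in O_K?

p splits

-157 mod 4 = 3, hence disc K = 4·(-157) = -628 and O_K = ℤ[√-157].
Since gcd(443, -628) = 1 the prime 443 does not ramify.
Compute (-157/443) via Euler: 286^((443-1)/2) mod 443 = 1, so (-157/443) = 1.
d is a quadratic residue mod p, hence 443 splits in O_K.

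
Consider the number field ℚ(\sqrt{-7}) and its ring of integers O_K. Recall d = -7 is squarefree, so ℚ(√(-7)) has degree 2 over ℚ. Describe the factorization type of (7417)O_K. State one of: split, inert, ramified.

p splits

d = -7 ≡ 1 (mod 4), so O_K = ℤ[(1+√-7)/2] and disc(K) = d = -7.
7417 ∤ -7, so 7417 is unramified.
Compute (-7/7417) via Euler: 7410^((7417-1)/2) mod 7417 = 1, so (-7/7417) = 1.
d is a quadratic residue mod p, hence 7417 splits in O_K.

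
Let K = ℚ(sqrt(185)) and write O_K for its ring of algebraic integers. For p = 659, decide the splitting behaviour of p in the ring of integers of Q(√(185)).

splits completely

185 mod 4 = 1, hence disc K = 185 and O_K = ℤ[(1+√185)/2].
659 ∤ 185, so 659 is unramified.
(185/659) = 185^329 mod 659 = 1, giving Legendre symbol 1.
(185/659) = 1, so 659 splits.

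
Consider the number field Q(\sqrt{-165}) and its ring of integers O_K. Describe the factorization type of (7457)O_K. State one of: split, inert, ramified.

Since -165 ≢ 1 mod 4, the ring of integers is ℤ[√-165] with discriminant 4·(-165) = -660.
7457 ∤ -660, so 7457 is unramified.
Euler's criterion: (-165)^3728 mod 7457 = 7456. Thus (-165|7457) = -1.
Legendre symbol -1 ⇒ 7457 is inert.

7457 remains inert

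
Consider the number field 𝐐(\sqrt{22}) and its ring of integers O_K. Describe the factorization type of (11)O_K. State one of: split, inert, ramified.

d = 22 ≡ 2 (mod 4), so O_K = ℤ[√22] and disc(K) = 4d = 88.
11 divides disc(K) = 88, so 11 ramifies.

11 is ramified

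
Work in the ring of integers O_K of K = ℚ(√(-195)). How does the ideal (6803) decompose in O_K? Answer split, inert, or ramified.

split — (6803) = 𝔭₁𝔭₂ with 𝔭₁ ≠ 𝔭₂

d = -195 ≡ 1 (mod 4), so O_K = ℤ[(1+√-195)/2] and disc(K) = d = -195.
Since gcd(6803, -195) = 1 the prime 6803 does not ramify.
Compute (-195/6803) via Euler: 6608^((6803-1)/2) mod 6803 = 1, so (-195/6803) = 1.
Legendre symbol 1 ⇒ 6803 is split.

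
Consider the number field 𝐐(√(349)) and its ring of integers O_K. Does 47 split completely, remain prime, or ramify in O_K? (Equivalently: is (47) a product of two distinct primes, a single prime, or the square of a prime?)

d = 349 ≡ 1 (mod 4), so O_K = ℤ[(1+√349)/2] and disc(K) = d = 349.
47 ∤ 349, so 47 is unramified.
(349/47) = 20^23 mod 47 = 46, giving Legendre symbol -1.
d is a non-residue mod p, hence 47 remains inert in O_K.

p is inert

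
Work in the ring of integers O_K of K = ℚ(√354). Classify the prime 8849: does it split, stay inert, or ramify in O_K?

p splits

354 mod 4 = 2, hence disc K = 4·354 = 1416 and O_K = ℤ[√354].
8849 ∤ 1416, so 8849 is unramified.
(354/8849) = 354^4424 mod 8849 = 1, giving Legendre symbol 1.
Legendre symbol 1 ⇒ 8849 is split.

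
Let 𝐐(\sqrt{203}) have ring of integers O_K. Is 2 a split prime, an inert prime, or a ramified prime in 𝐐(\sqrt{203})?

ramified — (2) = 𝔭²

203 mod 4 = 3, hence disc K = 4·203 = 812 and O_K = ℤ[√203].
2 divides disc(K) = 812, so 2 ramifies.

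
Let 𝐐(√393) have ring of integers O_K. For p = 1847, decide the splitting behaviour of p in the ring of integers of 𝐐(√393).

inert — (1847) stays prime in O_K

Since 393 ≡ 1 mod 4, the ring of integers is ℤ[(1+√393)/2] with discriminant 393.
1847 ∤ 393, so 1847 is unramified.
Euler's criterion: 393^923 mod 1847 = 1846. Thus (393|1847) = -1.
d is a non-residue mod p, hence 1847 remains inert in O_K.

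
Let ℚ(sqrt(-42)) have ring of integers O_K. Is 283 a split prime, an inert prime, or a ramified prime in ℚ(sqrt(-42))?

d = -42 ≡ 2 (mod 4), so O_K = ℤ[√-42] and disc(K) = 4d = -168.
Since gcd(283, -168) = 1 the prime 283 does not ramify.
Legendre symbol by Euler's criterion: (-42/283) ≡ (-42)^141 ≡ 282 (mod 283), i.e. (-42/283) = -1.
(-42/283) = -1, so 283 is inert.

inert — (283) stays prime in O_K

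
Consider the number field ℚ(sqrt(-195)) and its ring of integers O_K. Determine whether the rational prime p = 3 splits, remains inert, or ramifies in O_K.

ramifies in O_K

Since -195 ≡ 1 mod 4, the ring of integers is ℤ[(1+√-195)/2] with discriminant -195.
disc(K) = -195 = 3·(-65), so p = 3 is ramified.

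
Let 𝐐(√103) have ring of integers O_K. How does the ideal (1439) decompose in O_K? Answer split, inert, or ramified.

1439 remains inert

103 mod 4 = 3, hence disc K = 4·103 = 412 and O_K = ℤ[√103].
disc(K) = 412 is not divisible by 1439; 1439 is unramified.
(103/1439) = 103^719 mod 1439 = 1438, giving Legendre symbol -1.
d is a non-residue mod p, hence 1439 remains inert in O_K.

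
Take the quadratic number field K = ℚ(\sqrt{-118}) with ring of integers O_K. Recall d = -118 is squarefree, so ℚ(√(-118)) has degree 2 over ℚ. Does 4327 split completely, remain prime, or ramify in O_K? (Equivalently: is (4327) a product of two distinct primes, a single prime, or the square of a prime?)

-118 mod 4 = 2, hence disc K = 4·(-118) = -472 and O_K = ℤ[√-118].
4327 ∤ -472, so 4327 is unramified.
Compute (-118/4327) via Euler: 4209^((4327-1)/2) mod 4327 = 1, so (-118/4327) = 1.
d is a quadratic residue mod p, hence 4327 splits in O_K.

splits completely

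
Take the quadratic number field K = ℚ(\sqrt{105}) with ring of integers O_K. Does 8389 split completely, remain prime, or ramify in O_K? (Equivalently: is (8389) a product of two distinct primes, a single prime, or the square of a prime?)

d = 105 ≡ 1 (mod 4), so O_K = ℤ[(1+√105)/2] and disc(K) = d = 105.
disc(K) = 105 is not divisible by 8389; 8389 is unramified.
Compute (105/8389) via Euler: 105^((8389-1)/2) mod 8389 = 8388, so (105/8389) = -1.
(105/8389) = -1, so 8389 is inert.

inert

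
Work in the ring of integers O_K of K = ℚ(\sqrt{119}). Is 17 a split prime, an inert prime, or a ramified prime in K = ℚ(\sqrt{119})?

119 mod 4 = 3, hence disc K = 4·119 = 476 and O_K = ℤ[√119].
Ramification test: 17 | 476. The prime 17 ramifies in K.

17 is ramified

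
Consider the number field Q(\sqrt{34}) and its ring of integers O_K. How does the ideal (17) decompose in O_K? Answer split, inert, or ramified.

d = 34 ≡ 2 (mod 4), so O_K = ℤ[√34] and disc(K) = 4d = 136.
17 divides disc(K) = 136, so 17 ramifies.

p ramifies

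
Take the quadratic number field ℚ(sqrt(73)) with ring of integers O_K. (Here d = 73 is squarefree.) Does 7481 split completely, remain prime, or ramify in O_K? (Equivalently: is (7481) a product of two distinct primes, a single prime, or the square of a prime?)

p splits

73 mod 4 = 1, hence disc K = 73 and O_K = ℤ[(1+√73)/2].
disc(K) = 73 is not divisible by 7481; 7481 is unramified.
Legendre symbol by Euler's criterion: (73/7481) ≡ 73^3740 ≡ 1 (mod 7481), i.e. (73/7481) = 1.
d is a quadratic residue mod p, hence 7481 splits in O_K.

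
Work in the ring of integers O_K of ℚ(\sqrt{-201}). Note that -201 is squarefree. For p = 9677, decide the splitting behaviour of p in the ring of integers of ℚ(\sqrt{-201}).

remains prime (inert)

Since -201 ≢ 1 mod 4, the ring of integers is ℤ[√-201] with discriminant 4·(-201) = -804.
9677 ∤ -804, so 9677 is unramified.
Legendre symbol by Euler's criterion: (-201/9677) ≡ (-201)^4838 ≡ 9676 (mod 9677), i.e. (-201/9677) = -1.
Legendre symbol -1 ⇒ 9677 is inert.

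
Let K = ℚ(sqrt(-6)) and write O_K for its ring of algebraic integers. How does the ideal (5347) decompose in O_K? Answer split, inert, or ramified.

remains prime (inert)

d = -6 ≡ 2 (mod 4), so O_K = ℤ[√-6] and disc(K) = 4d = -24.
disc(K) = -24 is not divisible by 5347; 5347 is unramified.
Legendre symbol by Euler's criterion: (-6/5347) ≡ (-6)^2673 ≡ 5346 (mod 5347), i.e. (-6/5347) = -1.
(-6/5347) = -1, so 5347 is inert.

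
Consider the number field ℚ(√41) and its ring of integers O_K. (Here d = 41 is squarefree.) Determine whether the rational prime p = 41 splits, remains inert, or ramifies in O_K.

ramified

Since 41 ≡ 1 mod 4, the ring of integers is ℤ[(1+√41)/2] with discriminant 41.
disc(K) = 41 = 41·1, so p = 41 is ramified.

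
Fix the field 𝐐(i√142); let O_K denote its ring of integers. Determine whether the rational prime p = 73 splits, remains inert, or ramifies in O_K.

73 splits in O_K

-142 mod 4 = 2, hence disc K = 4·(-142) = -568 and O_K = ℤ[√-142].
disc(K) = -568 is not divisible by 73; 73 is unramified.
Compute (-142/73) via Euler: 4^((73-1)/2) mod 73 = 1, so (-142/73) = 1.
Legendre symbol 1 ⇒ 73 is split.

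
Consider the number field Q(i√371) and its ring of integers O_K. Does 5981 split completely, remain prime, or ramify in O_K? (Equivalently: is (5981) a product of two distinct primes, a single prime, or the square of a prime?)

5981 splits in O_K

d = -371 ≡ 1 (mod 4), so O_K = ℤ[(1+√-371)/2] and disc(K) = d = -371.
Since gcd(5981, -371) = 1 the prime 5981 does not ramify.
Euler's criterion: (-371)^2990 mod 5981 = 1. Thus (-371|5981) = 1.
d is a quadratic residue mod p, hence 5981 splits in O_K.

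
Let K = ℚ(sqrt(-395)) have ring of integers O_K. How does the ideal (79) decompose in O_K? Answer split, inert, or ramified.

d = -395 ≡ 1 (mod 4), so O_K = ℤ[(1+√-395)/2] and disc(K) = d = -395.
disc(K) = -395 = 79·(-5), so p = 79 is ramified.

79 is ramified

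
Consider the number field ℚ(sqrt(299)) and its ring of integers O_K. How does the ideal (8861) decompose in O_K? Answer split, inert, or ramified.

299 mod 4 = 3, hence disc K = 4·299 = 1196 and O_K = ℤ[√299].
disc(K) = 1196 is not divisible by 8861; 8861 is unramified.
Legendre symbol by Euler's criterion: (299/8861) ≡ 299^4430 ≡ 8860 (mod 8861), i.e. (299/8861) = -1.
Legendre symbol -1 ⇒ 8861 is inert.

p is inert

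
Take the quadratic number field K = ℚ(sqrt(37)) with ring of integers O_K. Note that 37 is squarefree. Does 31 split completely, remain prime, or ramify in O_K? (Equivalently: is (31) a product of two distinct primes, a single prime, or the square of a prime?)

Since 37 ≡ 1 mod 4, the ring of integers is ℤ[(1+√37)/2] with discriminant 37.
disc(K) = 37 is not divisible by 31; 31 is unramified.
Compute (37/31) via Euler: 6^((31-1)/2) mod 31 = 30, so (37/31) = -1.
(37/31) = -1, so 31 is inert.

31 remains inert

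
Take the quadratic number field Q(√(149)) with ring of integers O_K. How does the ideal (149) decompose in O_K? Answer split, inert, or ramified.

149 mod 4 = 1, hence disc K = 149 and O_K = ℤ[(1+√149)/2].
Ramification test: 149 | 149. The prime 149 ramifies in K.

ramified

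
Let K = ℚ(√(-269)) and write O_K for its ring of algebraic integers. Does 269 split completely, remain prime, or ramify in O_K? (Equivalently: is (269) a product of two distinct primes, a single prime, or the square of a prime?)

p ramifies

-269 mod 4 = 3, hence disc K = 4·(-269) = -1076 and O_K = ℤ[√-269].
Ramification test: 269 | -1076. The prime 269 ramifies in K.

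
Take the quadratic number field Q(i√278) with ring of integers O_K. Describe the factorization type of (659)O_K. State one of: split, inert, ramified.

d = -278 ≡ 2 (mod 4), so O_K = ℤ[√-278] and disc(K) = 4d = -1112.
disc(K) = -1112 is not divisible by 659; 659 is unramified.
(-278/659) = 381^329 mod 659 = 1, giving Legendre symbol 1.
d is a quadratic residue mod p, hence 659 splits in O_K.

659 splits in O_K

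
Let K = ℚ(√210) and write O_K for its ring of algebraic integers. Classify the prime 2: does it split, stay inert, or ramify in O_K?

d = 210 ≡ 2 (mod 4), so O_K = ℤ[√210] and disc(K) = 4d = 840.
Ramification test: 2 | 840. The prime 2 ramifies in K.

ramifies in O_K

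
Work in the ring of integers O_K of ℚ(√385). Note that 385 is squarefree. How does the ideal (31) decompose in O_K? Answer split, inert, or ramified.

385 mod 4 = 1, hence disc K = 385 and O_K = ℤ[(1+√385)/2].
disc(K) = 385 is not divisible by 31; 31 is unramified.
(385/31) = 13^15 mod 31 = 30, giving Legendre symbol -1.
Legendre symbol -1 ⇒ 31 is inert.

inert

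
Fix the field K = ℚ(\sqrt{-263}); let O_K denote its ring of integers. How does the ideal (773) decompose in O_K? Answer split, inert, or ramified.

-263 mod 4 = 1, hence disc K = -263 and O_K = ℤ[(1+√-263)/2].
773 ∤ -263, so 773 is unramified.
(-263/773) = 510^386 mod 773 = 772, giving Legendre symbol -1.
d is a non-residue mod p, hence 773 remains inert in O_K.

remains prime (inert)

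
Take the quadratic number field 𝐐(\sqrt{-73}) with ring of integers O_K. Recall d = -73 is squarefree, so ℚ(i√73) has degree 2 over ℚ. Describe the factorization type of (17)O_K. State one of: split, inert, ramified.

p is inert

-73 mod 4 = 3, hence disc K = 4·(-73) = -292 and O_K = ℤ[√-73].
disc(K) = -292 is not divisible by 17; 17 is unramified.
Euler's criterion: (-73)^8 mod 17 = 16. Thus (-73|17) = -1.
d is a non-residue mod p, hence 17 remains inert in O_K.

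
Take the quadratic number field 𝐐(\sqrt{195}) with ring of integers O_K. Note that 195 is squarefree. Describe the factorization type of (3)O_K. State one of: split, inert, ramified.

ramifies in O_K

d = 195 ≡ 3 (mod 4), so O_K = ℤ[√195] and disc(K) = 4d = 780.
3 divides disc(K) = 780, so 3 ramifies.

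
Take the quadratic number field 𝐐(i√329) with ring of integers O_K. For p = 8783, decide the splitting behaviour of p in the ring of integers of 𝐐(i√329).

8783 remains inert

-329 mod 4 = 3, hence disc K = 4·(-329) = -1316 and O_K = ℤ[√-329].
8783 ∤ -1316, so 8783 is unramified.
(-329/8783) = 8454^4391 mod 8783 = 8782, giving Legendre symbol -1.
(-329/8783) = -1, so 8783 is inert.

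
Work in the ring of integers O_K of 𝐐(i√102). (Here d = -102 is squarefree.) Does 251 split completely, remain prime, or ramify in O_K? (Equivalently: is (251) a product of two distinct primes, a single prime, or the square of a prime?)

split — (251) = 𝔭₁𝔭₂ with 𝔭₁ ≠ 𝔭₂

d = -102 ≡ 2 (mod 4), so O_K = ℤ[√-102] and disc(K) = 4d = -408.
Since gcd(251, -408) = 1 the prime 251 does not ramify.
Legendre symbol by Euler's criterion: (-102/251) ≡ (-102)^125 ≡ 1 (mod 251), i.e. (-102/251) = 1.
Legendre symbol 1 ⇒ 251 is split.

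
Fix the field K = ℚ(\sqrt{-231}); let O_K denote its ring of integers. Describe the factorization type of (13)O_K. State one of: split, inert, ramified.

split — (13) = 𝔭₁𝔭₂ with 𝔭₁ ≠ 𝔭₂

-231 mod 4 = 1, hence disc K = -231 and O_K = ℤ[(1+√-231)/2].
disc(K) = -231 is not divisible by 13; 13 is unramified.
(-231/13) = 3^6 mod 13 = 1, giving Legendre symbol 1.
Legendre symbol 1 ⇒ 13 is split.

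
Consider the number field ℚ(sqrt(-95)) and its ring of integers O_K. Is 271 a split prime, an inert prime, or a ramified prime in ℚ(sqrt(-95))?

271 splits in O_K

Since -95 ≡ 1 mod 4, the ring of integers is ℤ[(1+√-95)/2] with discriminant -95.
271 ∤ -95, so 271 is unramified.
Compute (-95/271) via Euler: 176^((271-1)/2) mod 271 = 1, so (-95/271) = 1.
(-95/271) = 1, so 271 splits.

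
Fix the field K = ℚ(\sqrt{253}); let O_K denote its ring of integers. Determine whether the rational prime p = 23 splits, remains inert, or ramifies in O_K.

253 mod 4 = 1, hence disc K = 253 and O_K = ℤ[(1+√253)/2].
disc(K) = 253 = 23·11, so p = 23 is ramified.

p ramifies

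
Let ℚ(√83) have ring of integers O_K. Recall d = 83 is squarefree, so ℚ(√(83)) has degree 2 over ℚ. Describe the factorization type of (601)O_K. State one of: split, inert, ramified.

Since 83 ≢ 1 mod 4, the ring of integers is ℤ[√83] with discriminant 4·83 = 332.
601 ∤ 332, so 601 is unramified.
(83/601) = 83^300 mod 601 = 600, giving Legendre symbol -1.
d is a non-residue mod p, hence 601 remains inert in O_K.

601 remains inert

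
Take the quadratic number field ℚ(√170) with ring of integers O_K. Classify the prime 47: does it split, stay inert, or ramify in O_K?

inert — (47) stays prime in O_K

d = 170 ≡ 2 (mod 4), so O_K = ℤ[√170] and disc(K) = 4d = 680.
Since gcd(47, 680) = 1 the prime 47 does not ramify.
Legendre symbol by Euler's criterion: (170/47) ≡ 170^23 ≡ 46 (mod 47), i.e. (170/47) = -1.
Legendre symbol -1 ⇒ 47 is inert.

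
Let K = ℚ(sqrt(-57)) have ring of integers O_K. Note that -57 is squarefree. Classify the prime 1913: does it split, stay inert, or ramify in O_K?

Since -57 ≢ 1 mod 4, the ring of integers is ℤ[√-57] with discriminant 4·(-57) = -228.
Since gcd(1913, -228) = 1 the prime 1913 does not ramify.
(-57/1913) = 1856^956 mod 1913 = 1, giving Legendre symbol 1.
d is a quadratic residue mod p, hence 1913 splits in O_K.

1913 splits in O_K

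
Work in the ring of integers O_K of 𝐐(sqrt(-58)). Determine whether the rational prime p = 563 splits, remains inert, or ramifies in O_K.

Since -58 ≢ 1 mod 4, the ring of integers is ℤ[√-58] with discriminant 4·(-58) = -232.
563 ∤ -232, so 563 is unramified.
Compute (-58/563) via Euler: 505^((563-1)/2) mod 563 = 562, so (-58/563) = -1.
d is a non-residue mod p, hence 563 remains inert in O_K.

inert — (563) stays prime in O_K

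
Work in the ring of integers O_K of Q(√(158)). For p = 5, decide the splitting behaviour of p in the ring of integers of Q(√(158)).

Since 158 ≢ 1 mod 4, the ring of integers is ℤ[√158] with discriminant 4·158 = 632.
disc(K) = 632 is not divisible by 5; 5 is unramified.
Legendre symbol by Euler's criterion: (158/5) ≡ 158^2 ≡ 4 (mod 5), i.e. (158/5) = -1.
d is a non-residue mod p, hence 5 remains inert in O_K.

inert — (5) stays prime in O_K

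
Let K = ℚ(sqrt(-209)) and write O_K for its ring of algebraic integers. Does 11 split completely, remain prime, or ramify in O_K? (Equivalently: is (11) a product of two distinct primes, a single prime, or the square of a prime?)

d = -209 ≡ 3 (mod 4), so O_K = ℤ[√-209] and disc(K) = 4d = -836.
11 divides disc(K) = -836, so 11 ramifies.

ramifies in O_K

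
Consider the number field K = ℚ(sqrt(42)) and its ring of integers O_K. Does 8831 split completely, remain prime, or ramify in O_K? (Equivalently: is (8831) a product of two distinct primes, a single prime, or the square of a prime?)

d = 42 ≡ 2 (mod 4), so O_K = ℤ[√42] and disc(K) = 4d = 168.
Since gcd(8831, 168) = 1 the prime 8831 does not ramify.
Compute (42/8831) via Euler: 42^((8831-1)/2) mod 8831 = 8830, so (42/8831) = -1.
(42/8831) = -1, so 8831 is inert.

8831 remains inert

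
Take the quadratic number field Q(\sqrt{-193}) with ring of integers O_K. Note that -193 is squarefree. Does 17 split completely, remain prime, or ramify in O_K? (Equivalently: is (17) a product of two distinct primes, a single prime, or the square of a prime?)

inert — (17) stays prime in O_K

Since -193 ≢ 1 mod 4, the ring of integers is ℤ[√-193] with discriminant 4·(-193) = -772.
17 ∤ -772, so 17 is unramified.
(-193/17) = 11^8 mod 17 = 16, giving Legendre symbol -1.
Legendre symbol -1 ⇒ 17 is inert.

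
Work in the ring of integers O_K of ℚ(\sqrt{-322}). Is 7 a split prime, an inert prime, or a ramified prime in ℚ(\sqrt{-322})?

-322 mod 4 = 2, hence disc K = 4·(-322) = -1288 and O_K = ℤ[√-322].
7 divides disc(K) = -1288, so 7 ramifies.

ramifies in O_K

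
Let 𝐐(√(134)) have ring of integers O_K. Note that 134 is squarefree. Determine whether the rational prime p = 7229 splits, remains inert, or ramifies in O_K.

134 mod 4 = 2, hence disc K = 4·134 = 536 and O_K = ℤ[√134].
Since gcd(7229, 536) = 1 the prime 7229 does not ramify.
Compute (134/7229) via Euler: 134^((7229-1)/2) mod 7229 = 7228, so (134/7229) = -1.
d is a non-residue mod p, hence 7229 remains inert in O_K.

inert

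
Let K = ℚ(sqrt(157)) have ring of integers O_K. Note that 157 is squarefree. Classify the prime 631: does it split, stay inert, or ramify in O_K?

631 splits in O_K

d = 157 ≡ 1 (mod 4), so O_K = ℤ[(1+√157)/2] and disc(K) = d = 157.
Since gcd(631, 157) = 1 the prime 631 does not ramify.
Compute (157/631) via Euler: 157^((631-1)/2) mod 631 = 1, so (157/631) = 1.
Legendre symbol 1 ⇒ 631 is split.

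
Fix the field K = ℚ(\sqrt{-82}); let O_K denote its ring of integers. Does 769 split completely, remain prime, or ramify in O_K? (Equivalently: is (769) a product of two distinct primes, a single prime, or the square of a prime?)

-82 mod 4 = 2, hence disc K = 4·(-82) = -328 and O_K = ℤ[√-82].
769 ∤ -328, so 769 is unramified.
(-82/769) = 687^384 mod 769 = 1, giving Legendre symbol 1.
Legendre symbol 1 ⇒ 769 is split.

splits completely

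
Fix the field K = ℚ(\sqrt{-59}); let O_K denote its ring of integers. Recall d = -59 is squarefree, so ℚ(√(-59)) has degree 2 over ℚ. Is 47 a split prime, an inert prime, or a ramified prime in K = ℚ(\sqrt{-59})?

remains prime (inert)

d = -59 ≡ 1 (mod 4), so O_K = ℤ[(1+√-59)/2] and disc(K) = d = -59.
disc(K) = -59 is not divisible by 47; 47 is unramified.
Euler's criterion: (-59)^23 mod 47 = 46. Thus (-59|47) = -1.
(-59/47) = -1, so 47 is inert.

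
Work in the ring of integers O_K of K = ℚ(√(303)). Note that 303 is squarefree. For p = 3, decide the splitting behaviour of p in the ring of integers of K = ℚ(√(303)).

p ramifies

303 mod 4 = 3, hence disc K = 4·303 = 1212 and O_K = ℤ[√303].
disc(K) = 1212 = 3·404, so p = 3 is ramified.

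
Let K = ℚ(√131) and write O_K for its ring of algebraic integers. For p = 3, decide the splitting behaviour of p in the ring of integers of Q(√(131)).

p is inert

Since 131 ≢ 1 mod 4, the ring of integers is ℤ[√131] with discriminant 4·131 = 524.
Since gcd(3, 524) = 1 the prime 3 does not ramify.
(131/3) = 2^1 mod 3 = 2, giving Legendre symbol -1.
d is a non-residue mod p, hence 3 remains inert in O_K.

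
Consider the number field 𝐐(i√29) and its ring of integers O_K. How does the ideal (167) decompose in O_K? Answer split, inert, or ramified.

Since -29 ≢ 1 mod 4, the ring of integers is ℤ[√-29] with discriminant 4·(-29) = -116.
disc(K) = -116 is not divisible by 167; 167 is unramified.
Compute (-29/167) via Euler: 138^((167-1)/2) mod 167 = 166, so (-29/167) = -1.
Legendre symbol -1 ⇒ 167 is inert.

inert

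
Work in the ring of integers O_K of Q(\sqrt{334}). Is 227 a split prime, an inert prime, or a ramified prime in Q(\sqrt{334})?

227 remains inert

334 mod 4 = 2, hence disc K = 4·334 = 1336 and O_K = ℤ[√334].
Since gcd(227, 1336) = 1 the prime 227 does not ramify.
(334/227) = 107^113 mod 227 = 226, giving Legendre symbol -1.
Legendre symbol -1 ⇒ 227 is inert.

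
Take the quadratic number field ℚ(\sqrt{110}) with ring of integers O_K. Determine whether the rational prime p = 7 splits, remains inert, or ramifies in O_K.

d = 110 ≡ 2 (mod 4), so O_K = ℤ[√110] and disc(K) = 4d = 440.
disc(K) = 440 is not divisible by 7; 7 is unramified.
Compute (110/7) via Euler: 5^((7-1)/2) mod 7 = 6, so (110/7) = -1.
d is a non-residue mod p, hence 7 remains inert in O_K.

p is inert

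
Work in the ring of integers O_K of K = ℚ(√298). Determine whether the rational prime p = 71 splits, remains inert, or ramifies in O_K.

298 mod 4 = 2, hence disc K = 4·298 = 1192 and O_K = ℤ[√298].
disc(K) = 1192 is not divisible by 71; 71 is unramified.
Legendre symbol by Euler's criterion: (298/71) ≡ 298^35 ≡ 70 (mod 71), i.e. (298/71) = -1.
(298/71) = -1, so 71 is inert.

inert — (71) stays prime in O_K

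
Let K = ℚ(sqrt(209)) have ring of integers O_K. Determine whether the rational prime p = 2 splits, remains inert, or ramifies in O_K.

split

209 mod 4 = 1, hence disc K = 209 and O_K = ℤ[(1+√209)/2].
Since gcd(2, 209) = 1 the prime 2 does not ramify.
d ≡ 1 (mod 8); the supplementary law gives 2 split.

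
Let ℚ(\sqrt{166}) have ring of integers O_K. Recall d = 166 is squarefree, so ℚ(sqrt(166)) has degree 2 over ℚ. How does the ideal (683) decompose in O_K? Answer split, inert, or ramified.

d = 166 ≡ 2 (mod 4), so O_K = ℤ[√166] and disc(K) = 4d = 664.
Since gcd(683, 664) = 1 the prime 683 does not ramify.
Compute (166/683) via Euler: 166^((683-1)/2) mod 683 = 682, so (166/683) = -1.
(166/683) = -1, so 683 is inert.

remains prime (inert)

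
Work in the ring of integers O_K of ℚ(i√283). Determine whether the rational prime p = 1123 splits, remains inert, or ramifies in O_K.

p is inert

d = -283 ≡ 1 (mod 4), so O_K = ℤ[(1+√-283)/2] and disc(K) = d = -283.
disc(K) = -283 is not divisible by 1123; 1123 is unramified.
(-283/1123) = 840^561 mod 1123 = 1122, giving Legendre symbol -1.
d is a non-residue mod p, hence 1123 remains inert in O_K.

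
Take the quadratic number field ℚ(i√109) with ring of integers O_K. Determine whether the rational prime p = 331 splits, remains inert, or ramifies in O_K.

-109 mod 4 = 3, hence disc K = 4·(-109) = -436 and O_K = ℤ[√-109].
Since gcd(331, -436) = 1 the prime 331 does not ramify.
Compute (-109/331) via Euler: 222^((331-1)/2) mod 331 = 330, so (-109/331) = -1.
d is a non-residue mod p, hence 331 remains inert in O_K.

inert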